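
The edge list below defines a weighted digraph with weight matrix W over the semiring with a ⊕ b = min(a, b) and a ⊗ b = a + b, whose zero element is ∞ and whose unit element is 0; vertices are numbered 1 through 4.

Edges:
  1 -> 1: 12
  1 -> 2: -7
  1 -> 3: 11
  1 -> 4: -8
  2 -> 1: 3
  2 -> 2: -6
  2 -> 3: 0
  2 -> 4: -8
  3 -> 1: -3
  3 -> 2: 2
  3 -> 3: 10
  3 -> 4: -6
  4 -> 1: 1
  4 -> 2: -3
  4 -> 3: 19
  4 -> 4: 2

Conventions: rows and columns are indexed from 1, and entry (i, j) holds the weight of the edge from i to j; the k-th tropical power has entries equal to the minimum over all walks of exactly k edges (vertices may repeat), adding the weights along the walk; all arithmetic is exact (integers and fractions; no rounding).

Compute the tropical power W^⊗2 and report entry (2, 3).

W^⊗2:
  [-7, -13, -7, -15]
  [-7, -12, -6, -14]
  [-5, -10, 2, -11]
  [0, -9, -3, -11]
Key observation: the optimum is the walk 2->2->3, with weight (-6) + 0 = -6.
Optimal value attained by: walk 2->2->3.
Answer: (W^⊗2)[2][3] = -6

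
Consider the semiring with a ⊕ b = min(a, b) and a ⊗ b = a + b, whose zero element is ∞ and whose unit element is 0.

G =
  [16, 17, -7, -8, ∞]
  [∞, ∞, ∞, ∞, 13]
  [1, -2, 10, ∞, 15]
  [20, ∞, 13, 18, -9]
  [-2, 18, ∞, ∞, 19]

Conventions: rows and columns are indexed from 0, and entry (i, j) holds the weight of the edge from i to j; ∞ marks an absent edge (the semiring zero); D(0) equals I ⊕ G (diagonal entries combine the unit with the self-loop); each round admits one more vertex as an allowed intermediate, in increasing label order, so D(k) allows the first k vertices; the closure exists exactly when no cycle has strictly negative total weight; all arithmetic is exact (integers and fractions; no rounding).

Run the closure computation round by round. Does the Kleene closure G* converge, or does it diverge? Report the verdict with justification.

D(0):
  [0, 17, -7, -8, ∞]
  [∞, 0, ∞, ∞, 13]
  [1, -2, 0, ∞, 15]
  [20, ∞, 13, 0, -9]
  [-2, 18, ∞, ∞, 0]
Detection: at round 1, diagonal entry (2, 2) turns strictly negative.
Key observation: the cycle 2->0->2 has total weight 1 + (-7), which is strictly negative.
Answer: DIVERGES — negative cycle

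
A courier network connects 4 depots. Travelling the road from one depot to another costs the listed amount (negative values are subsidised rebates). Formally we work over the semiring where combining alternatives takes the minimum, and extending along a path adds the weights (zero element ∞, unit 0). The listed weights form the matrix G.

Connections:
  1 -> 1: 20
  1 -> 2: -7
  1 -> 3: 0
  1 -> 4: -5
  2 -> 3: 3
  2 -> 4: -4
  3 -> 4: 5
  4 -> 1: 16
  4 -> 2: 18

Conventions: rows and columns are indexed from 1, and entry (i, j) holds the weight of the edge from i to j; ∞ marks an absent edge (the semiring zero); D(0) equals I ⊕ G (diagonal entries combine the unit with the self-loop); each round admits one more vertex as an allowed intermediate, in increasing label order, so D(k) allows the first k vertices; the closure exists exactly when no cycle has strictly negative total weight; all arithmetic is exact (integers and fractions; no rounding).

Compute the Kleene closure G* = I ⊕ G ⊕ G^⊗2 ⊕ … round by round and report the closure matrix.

D(0):
  [0, -7, 0, -5]
  [∞, 0, 3, -4]
  [∞, ∞, 0, 5]
  [16, 18, ∞, 0]
D(1):
  [0, -7, 0, -5]
  [∞, 0, 3, -4]
  [∞, ∞, 0, 5]
  [16, 9, 16, 0]
D(2):
  [0, -7, -4, -11]
  [∞, 0, 3, -4]
  [∞, ∞, 0, 5]
  [16, 9, 12, 0]
D(3):
  [0, -7, -4, -11]
  [∞, 0, 3, -4]
  [∞, ∞, 0, 5]
  [16, 9, 12, 0]
D(4):
  [0, -7, -4, -11]
  [12, 0, 3, -4]
  [21, 14, 0, 5]
  [16, 9, 12, 0]
Answer: G* = [[0, -7, -4, -11], [12, 0, 3, -4], [21, 14, 0, 5], [16, 9, 12, 0]]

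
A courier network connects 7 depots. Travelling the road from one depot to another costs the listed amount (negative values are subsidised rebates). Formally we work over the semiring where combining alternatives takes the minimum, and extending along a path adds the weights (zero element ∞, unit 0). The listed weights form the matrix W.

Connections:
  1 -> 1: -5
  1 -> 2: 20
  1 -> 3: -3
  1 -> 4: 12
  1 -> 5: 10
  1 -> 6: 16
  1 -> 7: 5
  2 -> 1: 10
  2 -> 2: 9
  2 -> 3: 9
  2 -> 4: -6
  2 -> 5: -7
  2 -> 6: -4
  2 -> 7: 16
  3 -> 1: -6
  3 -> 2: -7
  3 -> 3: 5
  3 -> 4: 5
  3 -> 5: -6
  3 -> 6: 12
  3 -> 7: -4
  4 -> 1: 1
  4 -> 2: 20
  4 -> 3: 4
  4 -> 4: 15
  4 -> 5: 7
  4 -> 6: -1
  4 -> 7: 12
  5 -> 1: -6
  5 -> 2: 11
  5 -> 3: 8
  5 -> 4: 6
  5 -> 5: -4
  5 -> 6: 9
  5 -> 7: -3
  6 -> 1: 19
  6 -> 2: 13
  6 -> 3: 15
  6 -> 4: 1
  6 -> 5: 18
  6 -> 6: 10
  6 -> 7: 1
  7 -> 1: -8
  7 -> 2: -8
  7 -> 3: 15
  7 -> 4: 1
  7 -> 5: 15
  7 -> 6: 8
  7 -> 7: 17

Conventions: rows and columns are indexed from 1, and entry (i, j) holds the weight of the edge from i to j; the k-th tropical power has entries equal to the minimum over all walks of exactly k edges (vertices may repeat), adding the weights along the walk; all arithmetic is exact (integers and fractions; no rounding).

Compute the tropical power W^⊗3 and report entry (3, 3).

W^⊗2:
  [-10, -10, -8, 2, -9, 9, -7]
  [-13, 2, -2, -3, -11, -7, -10]
  [-12, -12, -9, -13, -14, -11, -9]
  [-4, -3, -2, 0, -2, 9, 0]
  [-11, -11, -9, -2, -8, 5, -7]
  [-7, -7, 5, 2, 6, 0, 11]
  [-13, 1, -11, -14, -15, -12, -3]
W^⊗3:
  [-15, -15, -13, -16, -17, -14, -12]
  [-18, -18, -16, -9, -15, -4, -14]
  [-20, -17, -15, -18, -19, -16, -17]
  [-9, -9, -7, -9, -10, -7, -6]
  [-16, -16, -14, -17, -18, -15, -13]
  [-12, -2, -10, -13, -14, -11, -2]
  [-21, -18, -16, -11, -19, -15, -18]
Key observation: the optimum is the walk 3->5->1->3, with weight (-6) + (-6) + (-3) = -15.
Optimal value attained by: walk 3->5->1->3.
Answer: (W^⊗3)[3][3] = -15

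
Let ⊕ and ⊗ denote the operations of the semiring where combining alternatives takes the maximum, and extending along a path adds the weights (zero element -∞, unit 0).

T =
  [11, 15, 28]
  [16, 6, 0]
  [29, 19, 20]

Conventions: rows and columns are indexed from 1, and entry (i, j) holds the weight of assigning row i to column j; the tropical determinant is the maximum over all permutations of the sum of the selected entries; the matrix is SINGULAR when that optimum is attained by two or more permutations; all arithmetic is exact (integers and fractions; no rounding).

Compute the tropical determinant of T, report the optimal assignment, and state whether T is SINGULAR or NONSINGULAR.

σ = (1, 2, 3): 11 + 6 + 20 = 37
σ = (1, 3, 2): 11 + 0 + 19 = 30
σ = (2, 1, 3): 15 + 16 + 20 = 51
σ = (2, 3, 1): 15 + 0 + 29 = 44
σ = (3, 1, 2): 28 + 16 + 19 = 63
σ = (3, 2, 1): 28 + 6 + 29 = 63
Optimal value attained by: σ = (3, 1, 2).
Answer: det⊕(T) = 63; verdict: SINGULAR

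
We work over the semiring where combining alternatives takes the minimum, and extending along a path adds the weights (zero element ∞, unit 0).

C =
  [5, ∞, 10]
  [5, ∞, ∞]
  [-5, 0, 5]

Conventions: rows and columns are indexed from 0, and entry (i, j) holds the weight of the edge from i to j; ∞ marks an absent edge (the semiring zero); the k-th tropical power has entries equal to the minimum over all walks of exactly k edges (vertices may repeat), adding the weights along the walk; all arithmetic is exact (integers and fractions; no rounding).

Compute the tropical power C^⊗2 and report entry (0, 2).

C^⊗2:
  [5, 10, 15]
  [10, ∞, 15]
  [0, 5, 5]
Key observation: the optimum is the walk 0->0->2, with weight 5 + 10 = 15.
Optimal value attained by: walk 0->0->2.
Answer: (C^⊗2)[0][2] = 15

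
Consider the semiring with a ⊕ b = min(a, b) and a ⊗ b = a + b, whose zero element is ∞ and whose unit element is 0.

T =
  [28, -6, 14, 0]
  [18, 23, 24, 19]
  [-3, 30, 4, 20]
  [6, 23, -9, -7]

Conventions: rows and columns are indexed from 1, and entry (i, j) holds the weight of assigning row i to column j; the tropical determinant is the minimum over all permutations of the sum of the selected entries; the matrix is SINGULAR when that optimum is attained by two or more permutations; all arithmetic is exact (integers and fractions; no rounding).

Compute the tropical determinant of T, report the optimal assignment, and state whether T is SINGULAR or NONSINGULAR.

σ = (1, 2, 3, 4): 28 + 23 + 4 + (-7) = 48
σ = (1, 2, 4, 3): 28 + 23 + 20 + (-9) = 62
σ = (1, 3, 2, 4): 28 + 24 + 30 + (-7) = 75
σ = (1, 3, 4, 2): 28 + 24 + 20 + 23 = 95
σ = (1, 4, 2, 3): 28 + 19 + 30 + (-9) = 68
σ = (1, 4, 3, 2): 28 + 19 + 4 + 23 = 74
σ = (2, 1, 3, 4): (-6) + 18 + 4 + (-7) = 9
σ = (2, 1, 4, 3): (-6) + 18 + 20 + (-9) = 23
σ = (2, 3, 1, 4): (-6) + 24 + (-3) + (-7) = 8
σ = (2, 3, 4, 1): (-6) + 24 + 20 + 6 = 44
σ = (2, 4, 1, 3): (-6) + 19 + (-3) + (-9) = 1
σ = (2, 4, 3, 1): (-6) + 19 + 4 + 6 = 23
σ = (3, 1, 2, 4): 14 + 18 + 30 + (-7) = 55
σ = (3, 1, 4, 2): 14 + 18 + 20 + 23 = 75
σ = (3, 2, 1, 4): 14 + 23 + (-3) + (-7) = 27
σ = (3, 2, 4, 1): 14 + 23 + 20 + 6 = 63
σ = (3, 4, 1, 2): 14 + 19 + (-3) + 23 = 53
σ = (3, 4, 2, 1): 14 + 19 + 30 + 6 = 69
σ = (4, 1, 2, 3): 0 + 18 + 30 + (-9) = 39
σ = (4, 1, 3, 2): 0 + 18 + 4 + 23 = 45
σ = (4, 2, 1, 3): 0 + 23 + (-3) + (-9) = 11
σ = (4, 2, 3, 1): 0 + 23 + 4 + 6 = 33
σ = (4, 3, 1, 2): 0 + 24 + (-3) + 23 = 44
σ = (4, 3, 2, 1): 0 + 24 + 30 + 6 = 60
Optimal value attained by: σ = (2, 4, 1, 3).
Answer: det⊕(T) = 1; verdict: NONSINGULAR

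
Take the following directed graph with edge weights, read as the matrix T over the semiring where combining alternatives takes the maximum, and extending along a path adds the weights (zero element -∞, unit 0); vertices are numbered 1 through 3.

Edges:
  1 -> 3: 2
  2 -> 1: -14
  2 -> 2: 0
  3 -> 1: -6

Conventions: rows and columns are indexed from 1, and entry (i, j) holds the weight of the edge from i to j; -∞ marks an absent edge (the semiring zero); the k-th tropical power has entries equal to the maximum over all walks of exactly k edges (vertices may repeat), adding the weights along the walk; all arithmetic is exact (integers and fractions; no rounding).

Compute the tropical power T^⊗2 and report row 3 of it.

T^⊗2:
  [-4, -∞, -∞]
  [-14, 0, -12]
  [-∞, -∞, -4]
Answer: row 3 of T^⊗2 = [-∞, -∞, -4]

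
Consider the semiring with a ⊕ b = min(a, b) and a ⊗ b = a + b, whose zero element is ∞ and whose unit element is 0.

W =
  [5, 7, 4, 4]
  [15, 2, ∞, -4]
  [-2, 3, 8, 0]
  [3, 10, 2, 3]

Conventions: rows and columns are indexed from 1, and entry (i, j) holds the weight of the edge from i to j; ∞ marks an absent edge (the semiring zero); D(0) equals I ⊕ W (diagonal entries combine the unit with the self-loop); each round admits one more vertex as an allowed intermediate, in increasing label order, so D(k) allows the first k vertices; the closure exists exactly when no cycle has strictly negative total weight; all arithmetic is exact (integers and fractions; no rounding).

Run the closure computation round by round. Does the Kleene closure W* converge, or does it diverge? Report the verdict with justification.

D(0):
  [0, 7, 4, 4]
  [15, 0, ∞, -4]
  [-2, 3, 0, 0]
  [3, 10, 2, 0]
D(1):
  [0, 7, 4, 4]
  [15, 0, 19, -4]
  [-2, 3, 0, 0]
  [3, 10, 2, 0]
D(2):
  [0, 7, 4, 3]
  [15, 0, 19, -4]
  [-2, 3, 0, -1]
  [3, 10, 2, 0]
D(3):
  [0, 7, 4, 3]
  [15, 0, 19, -4]
  [-2, 3, 0, -1]
  [0, 5, 2, 0]
D(4):
  [0, 7, 4, 3]
  [-4, 0, -2, -4]
  [-2, 3, 0, -1]
  [0, 5, 2, 0]
Key observation: every diagonal entry stays at the unit through all rounds, so no improving cycle exists.
Answer: CONVERGES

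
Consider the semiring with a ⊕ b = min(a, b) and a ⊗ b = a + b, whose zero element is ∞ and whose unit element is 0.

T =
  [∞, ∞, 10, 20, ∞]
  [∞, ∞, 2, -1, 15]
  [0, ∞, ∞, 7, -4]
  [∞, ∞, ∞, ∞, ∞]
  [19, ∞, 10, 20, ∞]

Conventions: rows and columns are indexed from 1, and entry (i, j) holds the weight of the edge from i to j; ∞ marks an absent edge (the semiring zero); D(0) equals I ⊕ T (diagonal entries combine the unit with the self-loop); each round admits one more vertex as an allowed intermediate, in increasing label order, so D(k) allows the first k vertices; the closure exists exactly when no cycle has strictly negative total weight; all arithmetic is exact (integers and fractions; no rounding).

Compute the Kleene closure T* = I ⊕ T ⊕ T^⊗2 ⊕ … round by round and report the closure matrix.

D(0):
  [0, ∞, 10, 20, ∞]
  [∞, 0, 2, -1, 15]
  [0, ∞, 0, 7, -4]
  [∞, ∞, ∞, 0, ∞]
  [19, ∞, 10, 20, 0]
D(1):
  [0, ∞, 10, 20, ∞]
  [∞, 0, 2, -1, 15]
  [0, ∞, 0, 7, -4]
  [∞, ∞, ∞, 0, ∞]
  [19, ∞, 10, 20, 0]
D(2):
  [0, ∞, 10, 20, ∞]
  [∞, 0, 2, -1, 15]
  [0, ∞, 0, 7, -4]
  [∞, ∞, ∞, 0, ∞]
  [19, ∞, 10, 20, 0]
D(3):
  [0, ∞, 10, 17, 6]
  [2, 0, 2, -1, -2]
  [0, ∞, 0, 7, -4]
  [∞, ∞, ∞, 0, ∞]
  [10, ∞, 10, 17, 0]
D(4):
  [0, ∞, 10, 17, 6]
  [2, 0, 2, -1, -2]
  [0, ∞, 0, 7, -4]
  [∞, ∞, ∞, 0, ∞]
  [10, ∞, 10, 17, 0]
D(5):
  [0, ∞, 10, 17, 6]
  [2, 0, 2, -1, -2]
  [0, ∞, 0, 7, -4]
  [∞, ∞, ∞, 0, ∞]
  [10, ∞, 10, 17, 0]
Answer: T* = [[0, ∞, 10, 17, 6], [2, 0, 2, -1, -2], [0, ∞, 0, 7, -4], [∞, ∞, ∞, 0, ∞], [10, ∞, 10, 17, 0]]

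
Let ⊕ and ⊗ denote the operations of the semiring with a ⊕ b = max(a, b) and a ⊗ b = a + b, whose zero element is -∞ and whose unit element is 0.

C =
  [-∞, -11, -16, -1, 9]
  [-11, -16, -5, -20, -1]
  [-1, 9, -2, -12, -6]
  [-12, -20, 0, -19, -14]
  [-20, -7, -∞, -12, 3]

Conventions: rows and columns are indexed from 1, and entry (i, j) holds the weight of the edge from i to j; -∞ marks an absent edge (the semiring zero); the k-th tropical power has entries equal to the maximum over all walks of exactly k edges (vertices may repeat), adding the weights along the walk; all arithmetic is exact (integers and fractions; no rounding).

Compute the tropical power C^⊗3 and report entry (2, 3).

C^⊗2:
  [-11, 2, -1, -3, 12]
  [-6, 4, -7, -12, 2]
  [-2, 7, 4, -2, 8]
  [-1, 9, -2, -12, -3]
  [-17, -4, -12, -9, 6]
C^⊗3:
  [-2, 8, -3, 0, 15]
  [-7, 2, -1, -7, 5]
  [3, 13, 2, -3, 11]
  [-2, 7, 4, -2, 8]
  [-13, -1, -9, -6, 9]
Key observation: the optimum is the walk 2->3->2->3, with weight (-5) + 9 + (-5) = -1.
Optimal value attained by: walk 2->3->2->3.
Answer: (C^⊗3)[2][3] = -1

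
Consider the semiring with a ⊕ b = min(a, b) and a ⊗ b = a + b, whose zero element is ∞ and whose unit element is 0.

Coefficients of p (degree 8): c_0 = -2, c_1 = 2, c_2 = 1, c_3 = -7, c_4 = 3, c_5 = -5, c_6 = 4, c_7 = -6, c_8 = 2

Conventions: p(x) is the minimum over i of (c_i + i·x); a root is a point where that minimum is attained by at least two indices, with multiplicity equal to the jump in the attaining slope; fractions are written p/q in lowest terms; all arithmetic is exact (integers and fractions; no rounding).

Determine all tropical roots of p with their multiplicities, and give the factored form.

hull edge (i=0, c=-2) to (i=3, c=-7): slope -5/3, span 3
hull edge (i=3, c=-7) to (i=7, c=-6): slope 1/4, span 4
hull edge (i=7, c=-6) to (i=8, c=2): slope 8, span 1
Factored form: p(x) = 2 ⊗ (x ⊕ (-8)) ⊗ (x ⊕ (-1/4)) ⊗ (x ⊕ (-1/4)) ⊗ (x ⊕ (-1/4)) ⊗ (x ⊕ (-1/4)) ⊗ (x ⊕ 5/3) ⊗ (x ⊕ 5/3) ⊗ (x ⊕ 5/3)
Answer: roots = -8 (mult 1), -1/4 (mult 4), 5/3 (mult 3)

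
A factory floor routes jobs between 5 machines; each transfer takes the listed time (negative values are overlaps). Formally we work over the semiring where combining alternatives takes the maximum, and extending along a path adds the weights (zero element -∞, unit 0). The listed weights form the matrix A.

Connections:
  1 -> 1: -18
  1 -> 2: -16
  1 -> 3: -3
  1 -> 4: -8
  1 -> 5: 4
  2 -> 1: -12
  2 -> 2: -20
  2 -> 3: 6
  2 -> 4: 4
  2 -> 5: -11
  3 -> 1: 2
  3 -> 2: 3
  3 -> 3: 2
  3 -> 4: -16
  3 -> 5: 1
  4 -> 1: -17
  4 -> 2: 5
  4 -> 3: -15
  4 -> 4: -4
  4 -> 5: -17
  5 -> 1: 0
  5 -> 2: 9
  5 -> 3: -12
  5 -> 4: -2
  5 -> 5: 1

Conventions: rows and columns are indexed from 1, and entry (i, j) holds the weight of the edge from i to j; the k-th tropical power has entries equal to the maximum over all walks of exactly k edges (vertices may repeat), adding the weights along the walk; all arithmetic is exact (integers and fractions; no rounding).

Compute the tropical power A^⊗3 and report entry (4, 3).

A^⊗2:
  [4, 13, -1, 2, 5]
  [8, 9, 8, 0, 7]
  [4, 10, 9, 7, 6]
  [-7, 1, 11, 9, -6]
  [1, 10, 15, 13, 4]
A^⊗3:
  [5, 14, 19, 17, 8]
  [10, 16, 15, 13, 12]
  [11, 15, 16, 14, 10]
  [13, 14, 13, 5, 12]
  [17, 18, 17, 14, 16]
Key observation: the optimum is the walk 4->2->3->3, with weight 5 + 6 + 2 = 13.
Optimal value attained by: walk 4->2->3->3.
Answer: (A^⊗3)[4][3] = 13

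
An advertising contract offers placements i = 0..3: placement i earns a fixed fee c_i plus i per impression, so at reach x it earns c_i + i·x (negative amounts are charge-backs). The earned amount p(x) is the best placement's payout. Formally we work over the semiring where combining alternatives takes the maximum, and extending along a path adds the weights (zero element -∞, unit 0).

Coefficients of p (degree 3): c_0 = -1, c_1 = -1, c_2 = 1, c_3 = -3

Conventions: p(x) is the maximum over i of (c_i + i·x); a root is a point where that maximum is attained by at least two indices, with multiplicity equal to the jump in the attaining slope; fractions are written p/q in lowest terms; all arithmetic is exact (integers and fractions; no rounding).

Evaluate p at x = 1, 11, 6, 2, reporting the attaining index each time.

p(1) = max(-1+0·1=-1, -1+1·1=0, 1+2·1=3, -3+3·1=0) = 3 (attained by i=2)
p(11) = max(-1+0·11=-1, -1+1·11=10, 1+2·11=23, -3+3·11=30) = 30 (attained by i=3)
p(6) = max(-1+0·6=-1, -1+1·6=5, 1+2·6=13, -3+3·6=15) = 15 (attained by i=3)
p(2) = max(-1+0·2=-1, -1+1·2=1, 1+2·2=5, -3+3·2=3) = 5 (attained by i=2)
Answer: p(1) = 3; p(11) = 30; p(6) = 15; p(2) = 5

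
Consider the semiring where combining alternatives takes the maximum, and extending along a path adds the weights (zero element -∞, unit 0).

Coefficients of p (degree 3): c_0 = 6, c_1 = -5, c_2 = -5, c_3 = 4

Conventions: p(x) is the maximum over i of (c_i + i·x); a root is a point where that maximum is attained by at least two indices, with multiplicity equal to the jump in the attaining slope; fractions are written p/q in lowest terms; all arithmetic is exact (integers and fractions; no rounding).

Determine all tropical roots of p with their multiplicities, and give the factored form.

hull edge (i=0, c=6) to (i=3, c=4): slope -2/3, span 3
Factored form: p(x) = 4 ⊗ (x ⊕ 2/3) ⊗ (x ⊕ 2/3) ⊗ (x ⊕ 2/3)
Answer: roots = 2/3 (mult 3)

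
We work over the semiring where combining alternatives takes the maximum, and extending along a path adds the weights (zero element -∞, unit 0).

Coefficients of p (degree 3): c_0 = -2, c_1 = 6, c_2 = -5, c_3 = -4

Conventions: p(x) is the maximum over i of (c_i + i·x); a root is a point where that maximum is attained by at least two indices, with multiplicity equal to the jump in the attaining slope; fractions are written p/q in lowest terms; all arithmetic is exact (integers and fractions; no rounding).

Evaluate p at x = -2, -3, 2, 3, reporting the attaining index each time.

p(-2) = max(-2+0·(-2)=-2, 6+1·(-2)=4, -5+2·(-2)=-9, -4+3·(-2)=-10) = 4 (attained by i=1)
p(-3) = max(-2+0·(-3)=-2, 6+1·(-3)=3, -5+2·(-3)=-11, -4+3·(-3)=-13) = 3 (attained by i=1)
p(2) = max(-2+0·2=-2, 6+1·2=8, -5+2·2=-1, -4+3·2=2) = 8 (attained by i=1)
p(3) = max(-2+0·3=-2, 6+1·3=9, -5+2·3=1, -4+3·3=5) = 9 (attained by i=1)
Answer: p(-2) = 4; p(-3) = 3; p(2) = 8; p(3) = 9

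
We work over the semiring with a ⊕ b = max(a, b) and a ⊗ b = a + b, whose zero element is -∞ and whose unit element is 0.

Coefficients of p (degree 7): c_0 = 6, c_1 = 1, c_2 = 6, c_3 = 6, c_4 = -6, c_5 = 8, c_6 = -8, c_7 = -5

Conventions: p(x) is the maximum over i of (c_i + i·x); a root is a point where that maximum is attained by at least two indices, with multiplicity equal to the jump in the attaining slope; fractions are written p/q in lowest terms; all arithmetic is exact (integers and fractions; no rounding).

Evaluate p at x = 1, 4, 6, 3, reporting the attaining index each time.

p(1) = max(6+0·1=6, 1+1·1=2, 6+2·1=8, 6+3·1=9, -6+4·1=-2, 8+5·1=13, -8+6·1=-2, -5+7·1=2) = 13 (attained by i=5)
p(4) = max(6+0·4=6, 1+1·4=5, 6+2·4=14, 6+3·4=18, -6+4·4=10, 8+5·4=28, -8+6·4=16, -5+7·4=23) = 28 (attained by i=5)
p(6) = max(6+0·6=6, 1+1·6=7, 6+2·6=18, 6+3·6=24, -6+4·6=18, 8+5·6=38, -8+6·6=28, -5+7·6=37) = 38 (attained by i=5)
p(3) = max(6+0·3=6, 1+1·3=4, 6+2·3=12, 6+3·3=15, -6+4·3=6, 8+5·3=23, -8+6·3=10, -5+7·3=16) = 23 (attained by i=5)
Answer: p(1) = 13; p(4) = 28; p(6) = 38; p(3) = 23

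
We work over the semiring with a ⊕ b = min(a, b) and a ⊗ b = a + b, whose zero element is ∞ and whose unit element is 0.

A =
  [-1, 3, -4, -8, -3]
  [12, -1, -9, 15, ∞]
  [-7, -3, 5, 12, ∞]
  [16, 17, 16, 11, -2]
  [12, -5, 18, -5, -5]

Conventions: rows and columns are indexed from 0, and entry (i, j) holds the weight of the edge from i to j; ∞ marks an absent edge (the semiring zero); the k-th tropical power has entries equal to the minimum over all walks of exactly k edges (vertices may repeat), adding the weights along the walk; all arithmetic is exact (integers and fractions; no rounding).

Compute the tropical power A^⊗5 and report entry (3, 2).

A^⊗2:
  [-11, -8, -6, -9, -10]
  [-16, -12, -10, 3, 9]
  [-8, -4, -12, -15, -10]
  [9, -7, 8, -7, -7]
  [7, -10, -14, -10, -10]
A^⊗3:
  [-13, -15, -17, -19, -15]
  [-17, -13, -21, -24, -19]
  [-19, -15, -13, -16, -17]
  [1, -12, -16, -12, -12]
  [-21, -17, -19, -15, -15]
A^⊗4:
  [-24, -20, -24, -21, -21]
  [-28, -24, -22, -25, -26]
  [-20, -22, -24, -27, -22]
  [-23, -19, -21, -17, -17]
  [-26, -22, -26, -29, -24]
A^⊗5:
  [-31, -27, -29, -32, -27]
  [-29, -31, -33, -36, -31]
  [-31, -27, -31, -28, -29]
  [-28, -24, -28, -31, -26]
  [-33, -29, -31, -34, -31]
Key observation: the optimum is the walk 3->4->1->2->1->2, with weight (-2) + (-5) + (-9) + (-3) + (-9) = -28.
Optimal value attained by: walk 3->4->1->2->1->2.
Answer: (A^⊗5)[3][2] = -28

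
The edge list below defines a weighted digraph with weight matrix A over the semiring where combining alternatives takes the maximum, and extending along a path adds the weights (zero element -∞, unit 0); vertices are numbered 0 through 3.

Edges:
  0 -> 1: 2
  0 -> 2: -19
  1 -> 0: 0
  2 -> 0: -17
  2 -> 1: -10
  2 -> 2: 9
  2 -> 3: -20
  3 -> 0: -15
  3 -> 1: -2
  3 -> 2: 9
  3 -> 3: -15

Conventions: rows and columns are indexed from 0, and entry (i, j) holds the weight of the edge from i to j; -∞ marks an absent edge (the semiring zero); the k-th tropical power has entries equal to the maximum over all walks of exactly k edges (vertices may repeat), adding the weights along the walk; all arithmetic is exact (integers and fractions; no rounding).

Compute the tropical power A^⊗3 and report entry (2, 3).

A^⊗2:
  [2, -29, -10, -39]
  [-∞, 2, -19, -∞]
  [-8, -1, 18, -11]
  [-2, -1, 18, -11]
A^⊗3:
  [-27, 4, -1, -30]
  [2, -29, -10, -39]
  [1, 8, 27, -2]
  [1, 8, 27, -2]
Key observation: the optimum is the walk 2->2->2->3, with weight 9 + 9 + (-20) = -2.
Optimal value attained by: walk 2->2->2->3.
Answer: (A^⊗3)[2][3] = -2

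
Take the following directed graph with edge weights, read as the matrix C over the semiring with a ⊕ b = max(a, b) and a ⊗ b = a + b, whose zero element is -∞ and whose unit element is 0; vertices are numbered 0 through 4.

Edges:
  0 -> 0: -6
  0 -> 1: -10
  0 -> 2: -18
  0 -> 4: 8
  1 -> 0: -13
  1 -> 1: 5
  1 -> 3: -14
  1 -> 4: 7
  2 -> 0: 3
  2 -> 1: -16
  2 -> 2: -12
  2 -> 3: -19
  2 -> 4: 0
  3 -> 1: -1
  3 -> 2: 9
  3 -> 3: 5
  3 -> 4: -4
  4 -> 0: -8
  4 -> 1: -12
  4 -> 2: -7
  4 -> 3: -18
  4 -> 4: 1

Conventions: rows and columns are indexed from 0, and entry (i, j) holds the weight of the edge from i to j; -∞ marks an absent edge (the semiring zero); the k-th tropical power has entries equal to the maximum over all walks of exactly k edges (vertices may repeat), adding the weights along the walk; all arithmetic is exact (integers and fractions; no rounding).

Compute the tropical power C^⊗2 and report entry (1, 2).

C^⊗2:
  [0, -4, 1, -10, 9]
  [-1, 10, 0, -9, 12]
  [-3, -7, -7, -14, 11]
  [12, 4, 14, 10, 9]
  [-4, -7, -6, -13, 2]
Key observation: the optimum is the walk 1->4->2, with weight 7 + (-7) = 0.
Optimal value attained by: walk 1->4->2.
Answer: (C^⊗2)[1][2] = 0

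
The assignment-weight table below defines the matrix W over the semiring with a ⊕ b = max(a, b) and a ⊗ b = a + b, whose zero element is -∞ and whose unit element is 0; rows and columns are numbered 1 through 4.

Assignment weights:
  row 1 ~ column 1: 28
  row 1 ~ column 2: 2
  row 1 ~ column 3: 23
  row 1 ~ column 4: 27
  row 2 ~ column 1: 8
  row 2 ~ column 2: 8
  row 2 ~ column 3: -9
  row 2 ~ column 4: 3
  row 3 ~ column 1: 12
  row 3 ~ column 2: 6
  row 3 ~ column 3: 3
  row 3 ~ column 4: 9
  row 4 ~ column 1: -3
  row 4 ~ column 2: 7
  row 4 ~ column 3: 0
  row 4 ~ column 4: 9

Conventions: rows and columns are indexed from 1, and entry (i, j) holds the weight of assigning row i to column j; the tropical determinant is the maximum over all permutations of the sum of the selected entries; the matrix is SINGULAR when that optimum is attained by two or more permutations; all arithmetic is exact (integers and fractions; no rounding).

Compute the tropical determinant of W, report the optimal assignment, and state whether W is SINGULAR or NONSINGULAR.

σ = (1, 2, 3, 4): 28 + 8 + 3 + 9 = 48
σ = (1, 2, 4, 3): 28 + 8 + 9 + 0 = 45
σ = (1, 3, 2, 4): 28 + (-9) + 6 + 9 = 34
σ = (1, 3, 4, 2): 28 + (-9) + 9 + 7 = 35
σ = (1, 4, 2, 3): 28 + 3 + 6 + 0 = 37
σ = (1, 4, 3, 2): 28 + 3 + 3 + 7 = 41
σ = (2, 1, 3, 4): 2 + 8 + 3 + 9 = 22
σ = (2, 1, 4, 3): 2 + 8 + 9 + 0 = 19
σ = (2, 3, 1, 4): 2 + (-9) + 12 + 9 = 14
σ = (2, 3, 4, 1): 2 + (-9) + 9 + (-3) = -1
σ = (2, 4, 1, 3): 2 + 3 + 12 + 0 = 17
σ = (2, 4, 3, 1): 2 + 3 + 3 + (-3) = 5
σ = (3, 1, 2, 4): 23 + 8 + 6 + 9 = 46
σ = (3, 1, 4, 2): 23 + 8 + 9 + 7 = 47
σ = (3, 2, 1, 4): 23 + 8 + 12 + 9 = 52
σ = (3, 2, 4, 1): 23 + 8 + 9 + (-3) = 37
σ = (3, 4, 1, 2): 23 + 3 + 12 + 7 = 45
σ = (3, 4, 2, 1): 23 + 3 + 6 + (-3) = 29
σ = (4, 1, 2, 3): 27 + 8 + 6 + 0 = 41
σ = (4, 1, 3, 2): 27 + 8 + 3 + 7 = 45
σ = (4, 2, 1, 3): 27 + 8 + 12 + 0 = 47
σ = (4, 2, 3, 1): 27 + 8 + 3 + (-3) = 35
σ = (4, 3, 1, 2): 27 + (-9) + 12 + 7 = 37
σ = (4, 3, 2, 1): 27 + (-9) + 6 + (-3) = 21
Optimal value attained by: σ = (3, 2, 1, 4).
Answer: det⊕(W) = 52; verdict: NONSINGULAR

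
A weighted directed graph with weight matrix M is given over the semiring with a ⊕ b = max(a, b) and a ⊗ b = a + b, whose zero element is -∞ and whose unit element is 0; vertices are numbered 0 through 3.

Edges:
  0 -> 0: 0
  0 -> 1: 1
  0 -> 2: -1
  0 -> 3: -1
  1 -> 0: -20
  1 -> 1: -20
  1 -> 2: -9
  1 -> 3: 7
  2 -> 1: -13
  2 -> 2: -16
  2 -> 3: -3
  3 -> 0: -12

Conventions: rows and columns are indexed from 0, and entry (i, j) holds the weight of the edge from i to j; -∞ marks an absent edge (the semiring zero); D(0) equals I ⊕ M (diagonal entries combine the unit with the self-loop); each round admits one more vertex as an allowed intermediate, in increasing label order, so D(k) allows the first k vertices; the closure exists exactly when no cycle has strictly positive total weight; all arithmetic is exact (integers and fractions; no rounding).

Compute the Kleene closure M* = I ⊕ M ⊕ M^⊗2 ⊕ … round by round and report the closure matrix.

D(0):
  [0, 1, -1, -1]
  [-20, 0, -9, 7]
  [-∞, -13, 0, -3]
  [-12, -∞, -∞, 0]
D(1):
  [0, 1, -1, -1]
  [-20, 0, -9, 7]
  [-∞, -13, 0, -3]
  [-12, -11, -13, 0]
D(2):
  [0, 1, -1, 8]
  [-20, 0, -9, 7]
  [-33, -13, 0, -3]
  [-12, -11, -13, 0]
D(3):
  [0, 1, -1, 8]
  [-20, 0, -9, 7]
  [-33, -13, 0, -3]
  [-12, -11, -13, 0]
D(4):
  [0, 1, -1, 8]
  [-5, 0, -6, 7]
  [-15, -13, 0, -3]
  [-12, -11, -13, 0]
Answer: M* = [[0, 1, -1, 8], [-5, 0, -6, 7], [-15, -13, 0, -3], [-12, -11, -13, 0]]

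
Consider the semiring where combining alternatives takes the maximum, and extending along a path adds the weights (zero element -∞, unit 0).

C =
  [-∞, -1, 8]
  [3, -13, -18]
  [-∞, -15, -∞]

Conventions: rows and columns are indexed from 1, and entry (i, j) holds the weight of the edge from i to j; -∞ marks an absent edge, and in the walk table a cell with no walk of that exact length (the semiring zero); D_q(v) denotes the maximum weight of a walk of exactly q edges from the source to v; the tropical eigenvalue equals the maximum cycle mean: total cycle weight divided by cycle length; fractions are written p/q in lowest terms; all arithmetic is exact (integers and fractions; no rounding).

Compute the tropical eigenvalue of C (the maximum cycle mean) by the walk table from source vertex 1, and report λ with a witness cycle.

q=0: [0, -∞, -∞]
q=1: [-∞, -1, 8]
q=2: [2, -7, -19]
q=3: [-4, 1, 10]
Optimal cycle mean attained by: cycle 1->2->1, total (-1) + 3, length 2.
Answer: λ = 1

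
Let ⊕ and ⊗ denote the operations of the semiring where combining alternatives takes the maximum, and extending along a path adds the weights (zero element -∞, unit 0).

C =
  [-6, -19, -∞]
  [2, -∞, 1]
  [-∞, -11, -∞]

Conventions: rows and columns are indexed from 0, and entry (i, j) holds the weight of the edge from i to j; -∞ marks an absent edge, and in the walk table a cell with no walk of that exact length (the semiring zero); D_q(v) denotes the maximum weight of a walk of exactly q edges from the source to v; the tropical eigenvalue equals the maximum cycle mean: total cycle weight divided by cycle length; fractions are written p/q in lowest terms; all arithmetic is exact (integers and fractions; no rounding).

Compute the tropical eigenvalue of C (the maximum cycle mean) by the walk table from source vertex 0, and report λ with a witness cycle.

q=0: [0, -∞, -∞]
q=1: [-6, -19, -∞]
q=2: [-12, -25, -18]
q=3: [-18, -29, -24]
Optimal cycle mean attained by: cycle 1->2->1, total 1 + (-11), length 2.
Answer: λ = -5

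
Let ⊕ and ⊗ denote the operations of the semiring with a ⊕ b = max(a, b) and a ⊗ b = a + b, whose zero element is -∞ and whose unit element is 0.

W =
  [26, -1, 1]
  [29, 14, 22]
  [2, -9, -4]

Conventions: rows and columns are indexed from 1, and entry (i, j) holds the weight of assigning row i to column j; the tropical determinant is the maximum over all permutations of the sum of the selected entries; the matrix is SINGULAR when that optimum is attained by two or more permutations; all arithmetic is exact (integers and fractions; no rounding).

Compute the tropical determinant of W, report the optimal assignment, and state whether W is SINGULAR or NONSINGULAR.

σ = (1, 2, 3): 26 + 14 + (-4) = 36
σ = (1, 3, 2): 26 + 22 + (-9) = 39
σ = (2, 1, 3): (-1) + 29 + (-4) = 24
σ = (2, 3, 1): (-1) + 22 + 2 = 23
σ = (3, 1, 2): 1 + 29 + (-9) = 21
σ = (3, 2, 1): 1 + 14 + 2 = 17
Optimal value attained by: σ = (1, 3, 2).
Answer: det⊕(W) = 39; verdict: NONSINGULAR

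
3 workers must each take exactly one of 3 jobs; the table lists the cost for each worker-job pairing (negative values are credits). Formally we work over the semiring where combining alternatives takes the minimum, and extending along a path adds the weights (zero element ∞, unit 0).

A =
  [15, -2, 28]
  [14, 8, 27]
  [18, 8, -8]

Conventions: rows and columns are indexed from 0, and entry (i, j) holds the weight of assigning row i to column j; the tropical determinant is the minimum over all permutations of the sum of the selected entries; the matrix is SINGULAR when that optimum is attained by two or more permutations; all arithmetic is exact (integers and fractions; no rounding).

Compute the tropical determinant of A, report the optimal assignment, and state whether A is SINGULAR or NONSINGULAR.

σ = (0, 1, 2): 15 + 8 + (-8) = 15
σ = (0, 2, 1): 15 + 27 + 8 = 50
σ = (1, 0, 2): (-2) + 14 + (-8) = 4
σ = (1, 2, 0): (-2) + 27 + 18 = 43
σ = (2, 0, 1): 28 + 14 + 8 = 50
σ = (2, 1, 0): 28 + 8 + 18 = 54
Optimal value attained by: σ = (1, 0, 2).
Answer: det⊕(A) = 4; verdict: NONSINGULAR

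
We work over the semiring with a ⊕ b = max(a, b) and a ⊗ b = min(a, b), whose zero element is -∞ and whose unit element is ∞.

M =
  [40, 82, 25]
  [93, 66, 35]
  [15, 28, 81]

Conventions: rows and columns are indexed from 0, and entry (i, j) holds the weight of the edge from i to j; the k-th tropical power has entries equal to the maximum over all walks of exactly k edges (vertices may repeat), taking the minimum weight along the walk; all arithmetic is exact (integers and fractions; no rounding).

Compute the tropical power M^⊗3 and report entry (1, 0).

M^⊗2:
  [82, 66, 35]
  [66, 82, 35]
  [28, 28, 81]
M^⊗3:
  [66, 82, 35]
  [82, 66, 35]
  [28, 28, 81]
Key observation: the optimum is the walk 1->0->1->0, with weight 93 min 82 min 93 = 82.
Optimal value attained by: walk 1->0->1->0.
Answer: (M^⊗3)[1][0] = 82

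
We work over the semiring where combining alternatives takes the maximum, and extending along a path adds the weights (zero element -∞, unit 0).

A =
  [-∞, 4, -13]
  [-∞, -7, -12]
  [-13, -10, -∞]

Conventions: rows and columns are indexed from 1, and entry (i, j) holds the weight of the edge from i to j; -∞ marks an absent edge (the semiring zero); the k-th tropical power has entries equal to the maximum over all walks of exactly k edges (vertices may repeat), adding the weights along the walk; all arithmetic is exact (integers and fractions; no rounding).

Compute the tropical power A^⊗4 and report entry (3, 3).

A^⊗2:
  [-26, -3, -8]
  [-25, -14, -19]
  [-∞, -9, -22]
A^⊗3:
  [-21, -10, -15]
  [-32, -21, -26]
  [-35, -16, -21]
A^⊗4:
  [-28, -17, -22]
  [-39, -28, -33]
  [-34, -23, -28]
Key observation: the optimum is the walk 3->1->2->2->3, with weight (-13) + 4 + (-7) + (-12) = -28.
Optimal value attained by: walk 3->1->2->2->3.
Answer: (A^⊗4)[3][3] = -28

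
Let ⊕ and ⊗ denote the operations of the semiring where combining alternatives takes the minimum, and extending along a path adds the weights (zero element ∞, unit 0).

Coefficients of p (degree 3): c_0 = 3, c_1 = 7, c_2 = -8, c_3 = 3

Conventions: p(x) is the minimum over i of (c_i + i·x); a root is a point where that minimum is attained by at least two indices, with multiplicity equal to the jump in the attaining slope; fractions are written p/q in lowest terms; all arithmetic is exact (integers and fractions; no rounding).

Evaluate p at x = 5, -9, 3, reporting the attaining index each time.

p(5) = min(3+0·5=3, 7+1·5=12, -8+2·5=2, 3+3·5=18) = 2 (attained by i=2)
p(-9) = min(3+0·(-9)=3, 7+1·(-9)=-2, -8+2·(-9)=-26, 3+3·(-9)=-24) = -26 (attained by i=2)
p(3) = min(3+0·3=3, 7+1·3=10, -8+2·3=-2, 3+3·3=12) = -2 (attained by i=2)
Answer: p(5) = 2; p(-9) = -26; p(3) = -2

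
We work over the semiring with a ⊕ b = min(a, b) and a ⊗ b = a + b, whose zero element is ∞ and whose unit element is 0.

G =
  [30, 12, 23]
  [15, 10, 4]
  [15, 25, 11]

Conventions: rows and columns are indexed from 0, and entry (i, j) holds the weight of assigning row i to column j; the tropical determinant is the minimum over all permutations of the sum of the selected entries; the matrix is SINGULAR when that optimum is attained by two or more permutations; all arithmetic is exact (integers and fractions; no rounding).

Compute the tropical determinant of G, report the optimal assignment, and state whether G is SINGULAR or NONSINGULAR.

σ = (0, 1, 2): 30 + 10 + 11 = 51
σ = (0, 2, 1): 30 + 4 + 25 = 59
σ = (1, 0, 2): 12 + 15 + 11 = 38
σ = (1, 2, 0): 12 + 4 + 15 = 31
σ = (2, 0, 1): 23 + 15 + 25 = 63
σ = (2, 1, 0): 23 + 10 + 15 = 48
Optimal value attained by: σ = (1, 2, 0).
Answer: det⊕(G) = 31; verdict: NONSINGULAR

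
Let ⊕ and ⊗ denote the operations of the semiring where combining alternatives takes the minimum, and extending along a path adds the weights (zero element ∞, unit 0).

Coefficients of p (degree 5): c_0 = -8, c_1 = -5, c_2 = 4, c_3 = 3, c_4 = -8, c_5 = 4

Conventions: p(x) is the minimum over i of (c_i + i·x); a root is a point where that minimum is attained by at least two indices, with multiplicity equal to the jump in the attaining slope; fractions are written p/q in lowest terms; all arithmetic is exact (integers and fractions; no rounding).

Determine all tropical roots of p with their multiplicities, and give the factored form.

hull edge (i=0, c=-8) to (i=4, c=-8): slope 0, span 4
hull edge (i=4, c=-8) to (i=5, c=4): slope 12, span 1
Factored form: p(x) = 4 ⊗ (x ⊕ (-12)) ⊗ (x ⊕ 0) ⊗ (x ⊕ 0) ⊗ (x ⊕ 0) ⊗ (x ⊕ 0)
Answer: roots = -12 (mult 1), 0 (mult 4)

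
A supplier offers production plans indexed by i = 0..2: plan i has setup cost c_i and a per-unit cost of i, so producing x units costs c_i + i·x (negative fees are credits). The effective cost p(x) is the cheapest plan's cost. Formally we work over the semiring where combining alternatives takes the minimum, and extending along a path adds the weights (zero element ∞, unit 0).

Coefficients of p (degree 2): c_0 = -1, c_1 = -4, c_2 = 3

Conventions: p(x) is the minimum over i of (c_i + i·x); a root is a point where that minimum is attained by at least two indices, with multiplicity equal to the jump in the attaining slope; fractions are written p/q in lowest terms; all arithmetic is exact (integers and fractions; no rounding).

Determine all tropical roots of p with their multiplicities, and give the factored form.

hull edge (i=0, c=-1) to (i=1, c=-4): slope -3, span 1
hull edge (i=1, c=-4) to (i=2, c=3): slope 7, span 1
Factored form: p(x) = 3 ⊗ (x ⊕ (-7)) ⊗ (x ⊕ 3)
Answer: roots = -7 (mult 1), 3 (mult 1)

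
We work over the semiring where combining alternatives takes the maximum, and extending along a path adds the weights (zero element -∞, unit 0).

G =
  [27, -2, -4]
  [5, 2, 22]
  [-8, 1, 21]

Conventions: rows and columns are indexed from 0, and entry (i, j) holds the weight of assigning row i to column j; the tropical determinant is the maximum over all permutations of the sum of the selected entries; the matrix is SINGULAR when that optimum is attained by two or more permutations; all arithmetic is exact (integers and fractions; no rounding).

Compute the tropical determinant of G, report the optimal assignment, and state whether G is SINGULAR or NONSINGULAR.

σ = (0, 1, 2): 27 + 2 + 21 = 50
σ = (0, 2, 1): 27 + 22 + 1 = 50
σ = (1, 0, 2): (-2) + 5 + 21 = 24
σ = (1, 2, 0): (-2) + 22 + (-8) = 12
σ = (2, 0, 1): (-4) + 5 + 1 = 2
σ = (2, 1, 0): (-4) + 2 + (-8) = -10
Optimal value attained by: σ = (0, 1, 2).
Answer: det⊕(G) = 50; verdict: SINGULAR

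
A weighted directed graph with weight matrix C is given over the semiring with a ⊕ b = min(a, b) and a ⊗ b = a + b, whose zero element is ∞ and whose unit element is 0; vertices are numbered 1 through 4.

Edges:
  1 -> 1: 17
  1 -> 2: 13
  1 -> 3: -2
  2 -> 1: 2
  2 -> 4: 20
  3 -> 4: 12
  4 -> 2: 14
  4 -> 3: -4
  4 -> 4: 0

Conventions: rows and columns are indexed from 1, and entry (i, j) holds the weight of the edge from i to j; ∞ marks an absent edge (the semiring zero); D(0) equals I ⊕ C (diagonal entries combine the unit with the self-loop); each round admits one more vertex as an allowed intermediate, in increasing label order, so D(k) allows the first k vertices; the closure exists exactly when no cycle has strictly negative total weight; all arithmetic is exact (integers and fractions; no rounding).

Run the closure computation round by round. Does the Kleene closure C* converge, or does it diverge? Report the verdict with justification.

D(0):
  [0, 13, -2, ∞]
  [2, 0, ∞, 20]
  [∞, ∞, 0, 12]
  [∞, 14, -4, 0]
D(1):
  [0, 13, -2, ∞]
  [2, 0, 0, 20]
  [∞, ∞, 0, 12]
  [∞, 14, -4, 0]
D(2):
  [0, 13, -2, 33]
  [2, 0, 0, 20]
  [∞, ∞, 0, 12]
  [16, 14, -4, 0]
D(3):
  [0, 13, -2, 10]
  [2, 0, 0, 12]
  [∞, ∞, 0, 12]
  [16, 14, -4, 0]
D(4):
  [0, 13, -2, 10]
  [2, 0, 0, 12]
  [28, 26, 0, 12]
  [16, 14, -4, 0]
Key observation: every diagonal entry stays at the unit through all rounds, so no improving cycle exists.
Answer: CONVERGES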